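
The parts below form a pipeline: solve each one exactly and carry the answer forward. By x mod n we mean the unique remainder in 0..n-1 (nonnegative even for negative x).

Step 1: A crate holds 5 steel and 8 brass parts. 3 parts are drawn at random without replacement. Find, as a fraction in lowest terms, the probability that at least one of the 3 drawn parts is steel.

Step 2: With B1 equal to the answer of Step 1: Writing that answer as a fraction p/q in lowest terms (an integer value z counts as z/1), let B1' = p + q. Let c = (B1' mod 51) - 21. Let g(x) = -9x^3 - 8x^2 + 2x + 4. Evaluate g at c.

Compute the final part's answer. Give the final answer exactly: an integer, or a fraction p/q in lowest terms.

Step 1: total draws C(13,3) = 286; complement C(8,3) = 56; favorable 286 - 56 = 230; P = 115/143; answer 115/143
Step 2: B1 = 115/143; threaded value p + q = 258; c = -18; -9*(-18)^3 - 8*(-18)^2 + 2*(-18)^1 + 4 = (52488) + (-2592) + (-36) + (4) = 49864; answer 49864

49864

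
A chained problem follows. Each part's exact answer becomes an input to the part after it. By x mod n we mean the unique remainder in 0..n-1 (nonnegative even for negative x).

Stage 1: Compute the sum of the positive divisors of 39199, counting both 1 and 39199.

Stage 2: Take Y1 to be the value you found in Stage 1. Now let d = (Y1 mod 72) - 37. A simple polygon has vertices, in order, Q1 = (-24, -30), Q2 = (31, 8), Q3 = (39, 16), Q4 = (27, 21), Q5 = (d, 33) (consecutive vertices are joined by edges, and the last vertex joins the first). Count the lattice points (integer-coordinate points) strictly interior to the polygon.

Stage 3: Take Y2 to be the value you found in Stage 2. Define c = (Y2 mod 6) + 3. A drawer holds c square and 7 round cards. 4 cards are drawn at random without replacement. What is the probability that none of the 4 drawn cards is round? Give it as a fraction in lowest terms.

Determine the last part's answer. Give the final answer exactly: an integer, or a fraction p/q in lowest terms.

Stage 1: 39199 is prime, so its only divisors are 1 and 39199; sigma = 1 + 39199 = 39200; answer 39200
Stage 2: Y1 = 39200; d = -5; cross terms: (-24*8 - 31*-30)=738, (31*16 - 39*8)=184, (39*21 - 27*16)=387, (27*33 - -5*21)=996, (-5*-30 - -24*33)=942; twice the area = |3247| = 3247; area = 3247/2; boundary points = 1 + 8 + 1 + 4 + 1 = 15; strictly interior points = area - boundary/2 + 1 = 1617; answer 1617
Stage 3: Y2 = 1617; c = 6; total draws C(13,4) = 715; favorable C(6,4) = 15; P = 3/143; answer 3/143

3/143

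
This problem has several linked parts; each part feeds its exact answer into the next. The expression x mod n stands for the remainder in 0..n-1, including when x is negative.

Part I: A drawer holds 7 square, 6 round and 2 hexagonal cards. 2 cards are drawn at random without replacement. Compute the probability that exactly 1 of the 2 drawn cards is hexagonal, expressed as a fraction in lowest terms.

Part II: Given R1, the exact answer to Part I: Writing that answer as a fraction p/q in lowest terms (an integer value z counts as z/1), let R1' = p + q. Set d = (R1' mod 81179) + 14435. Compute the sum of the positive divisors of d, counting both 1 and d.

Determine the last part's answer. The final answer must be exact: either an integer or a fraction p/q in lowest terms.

21852

Part I: total draws C(15,2) = 105; favorable C(2,1)*C(13,1) = 26; P = 26/105; answer 26/105
Part II: R1 = 26/105; threaded value p + q = 131; d = 14566; 14566 = 2 * 7283; sigma = (1 + 2) * (1 + 7283) = 3 * 7284 = 21852; answer 21852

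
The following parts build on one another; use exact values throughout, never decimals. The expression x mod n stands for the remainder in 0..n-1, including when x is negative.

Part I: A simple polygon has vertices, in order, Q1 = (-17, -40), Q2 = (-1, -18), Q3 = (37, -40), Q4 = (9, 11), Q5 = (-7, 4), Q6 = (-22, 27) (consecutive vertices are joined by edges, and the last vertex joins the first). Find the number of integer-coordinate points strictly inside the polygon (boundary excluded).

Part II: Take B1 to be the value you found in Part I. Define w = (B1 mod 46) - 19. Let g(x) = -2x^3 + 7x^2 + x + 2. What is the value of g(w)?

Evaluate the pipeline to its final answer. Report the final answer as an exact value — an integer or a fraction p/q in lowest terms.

-68

Part I: cross terms: (-17*-18 - -1*-40)=266, (-1*-40 - 37*-18)=706, (37*11 - 9*-40)=767, (9*4 - -7*11)=113, (-7*27 - -22*4)=-101, (-22*-40 - -17*27)=1339; twice the area = |3090| = 3090; area = 1545; boundary points = 2 + 2 + 1 + 1 + 1 + 1 = 8; strictly interior points = area - boundary/2 + 1 = 1542; answer 1542
Part II: B1 = 1542; w = 5; -2*(5)^3 + 7*(5)^2 + 1*(5)^1 + 2 = (-250) + (175) + (5) + (2) = -68; answer -68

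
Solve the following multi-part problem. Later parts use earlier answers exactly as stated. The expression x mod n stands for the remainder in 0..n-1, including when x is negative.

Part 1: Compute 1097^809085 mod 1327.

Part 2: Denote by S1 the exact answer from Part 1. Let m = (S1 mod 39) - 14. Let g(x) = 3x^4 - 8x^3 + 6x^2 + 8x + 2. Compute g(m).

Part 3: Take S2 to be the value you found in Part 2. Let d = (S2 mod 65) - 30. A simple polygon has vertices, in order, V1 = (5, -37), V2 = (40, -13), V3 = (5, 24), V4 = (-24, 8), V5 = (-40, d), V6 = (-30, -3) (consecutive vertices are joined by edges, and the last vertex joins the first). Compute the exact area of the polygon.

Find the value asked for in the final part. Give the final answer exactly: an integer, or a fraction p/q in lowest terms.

4603/2

Part 1: squarings mod 1327: 1097^1=1097, 1097^2=1147, 1097^4=552, 1097^8=821, 1097^16=1252, 1097^32=317, 1097^64=964, 1097^128=396, 1097^256=230, 1097^512=1147, 1097^1024=552, 1097^2048=821, 1097^4096=1252, 1097^8192=317, 1097^16384=964, 1097^32768=396, 1097^65536=230, 1097^131072=1147, 1097^262144=552, 1097^524288=821; 1097^809085 = 1097^1 * 1097^4 * 1097^8 * 1097^16 * 1097^32 * 1097^64 * 1097^2048 * 1097^4096 * 1097^16384 * 1097^262144 * 1097^524288 = 775 (mod 1327); answer 775
Part 2: S1 = 775; m = 20; 3*(20)^4 - 8*(20)^3 + 6*(20)^2 + 8*(20)^1 + 2 = (480000) + (-64000) + (2400) + (160) + (2) = 418562; answer 418562
Part 3: S2 = 418562; d = -3; cross terms: (5*-13 - 40*-37)=1415, (40*24 - 5*-13)=1025, (5*8 - -24*24)=616, (-24*-3 - -40*8)=392, (-40*-3 - -30*-3)=30, (-30*-37 - 5*-3)=1125; twice the area = |4603| = 4603; area = 4603/2; answer 4603/2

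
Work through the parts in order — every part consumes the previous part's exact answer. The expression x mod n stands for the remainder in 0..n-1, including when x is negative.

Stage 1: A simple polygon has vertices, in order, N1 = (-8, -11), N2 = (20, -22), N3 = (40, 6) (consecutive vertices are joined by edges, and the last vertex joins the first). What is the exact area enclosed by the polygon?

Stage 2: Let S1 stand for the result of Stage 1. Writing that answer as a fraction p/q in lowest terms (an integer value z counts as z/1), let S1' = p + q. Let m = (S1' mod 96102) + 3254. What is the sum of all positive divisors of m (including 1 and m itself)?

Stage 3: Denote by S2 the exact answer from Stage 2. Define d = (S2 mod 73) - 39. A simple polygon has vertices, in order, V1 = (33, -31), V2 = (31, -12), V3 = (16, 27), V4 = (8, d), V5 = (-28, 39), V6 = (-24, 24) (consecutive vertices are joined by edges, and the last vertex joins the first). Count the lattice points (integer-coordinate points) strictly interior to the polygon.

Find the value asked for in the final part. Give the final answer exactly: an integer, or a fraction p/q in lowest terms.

Stage 1: cross terms: (-8*-22 - 20*-11)=396, (20*6 - 40*-22)=1000, (40*-11 - -8*6)=-392; twice the area = |1004| = 1004; area = 502; answer 502
Stage 2: S1 = 502; threaded value p + q = 503; m = 3757; 3757 = 13 * 17^2; sigma = (1 + 13) * (1 + 17 + 289) = 14 * 307 = 4298; answer 4298
Stage 3: S2 = 4298; d = 25; cross terms: (33*-12 - 31*-31)=565, (31*27 - 16*-12)=1029, (16*25 - 8*27)=184, (8*39 - -28*25)=1012, (-28*24 - -24*39)=264, (-24*-31 - 33*24)=-48; twice the area = |3006| = 3006; area = 1503; boundary points = 1 + 3 + 2 + 2 + 1 + 1 = 10; strictly interior points = area - boundary/2 + 1 = 1499; answer 1499

1499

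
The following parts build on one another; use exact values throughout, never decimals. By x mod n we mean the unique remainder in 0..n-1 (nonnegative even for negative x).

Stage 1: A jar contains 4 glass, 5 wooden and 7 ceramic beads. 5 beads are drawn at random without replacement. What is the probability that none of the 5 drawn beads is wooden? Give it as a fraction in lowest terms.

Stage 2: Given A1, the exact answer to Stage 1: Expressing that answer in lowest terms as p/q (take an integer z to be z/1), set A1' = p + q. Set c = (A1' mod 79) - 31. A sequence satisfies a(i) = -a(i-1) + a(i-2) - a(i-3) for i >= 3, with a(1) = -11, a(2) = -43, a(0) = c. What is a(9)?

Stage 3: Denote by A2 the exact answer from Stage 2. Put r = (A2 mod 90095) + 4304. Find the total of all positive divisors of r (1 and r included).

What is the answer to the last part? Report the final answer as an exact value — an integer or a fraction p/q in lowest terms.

5670

Stage 1: total draws C(16,5) = 4368; favorable C(11,5) = 462; P = 11/104; answer 11/104
Stage 2: A1 = 11/104; threaded value p + q = 115; c = 5; a(3) = -1*(-43) + 1*(-11) - 1*(5) = 27; iterating: a(3)=27, a(4)=-59, a(5)=129, a(6)=-215, a(7)=403, a(8)=-747, a(9)=1365; answer 1365
Stage 3: A2 = 1365; r = 5669; 5669 is prime, so its only divisors are 1 and 5669; sigma = 1 + 5669 = 5670; answer 5670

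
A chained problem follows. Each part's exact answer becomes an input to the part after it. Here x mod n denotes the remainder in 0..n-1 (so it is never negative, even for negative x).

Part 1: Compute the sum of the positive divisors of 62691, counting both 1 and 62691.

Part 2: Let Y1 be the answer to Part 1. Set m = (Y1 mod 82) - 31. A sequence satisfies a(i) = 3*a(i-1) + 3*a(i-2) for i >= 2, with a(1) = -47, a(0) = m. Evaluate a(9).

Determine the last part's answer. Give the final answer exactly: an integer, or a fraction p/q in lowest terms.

-1576017

Part 1: 62691 = 3 * 20897; sigma = (1 + 3) * (1 + 20897) = 4 * 20898 = 83592; answer 83592
Part 2: Y1 = 83592; m = 3; a(2) = 3*(-47) + 3*(3) = -132; iterating: a(2)=-132, a(3)=-537, a(4)=-2007, a(5)=-7632, a(6)=-28917, a(7)=-109647, a(8)=-415692, a(9)=-1576017; answer -1576017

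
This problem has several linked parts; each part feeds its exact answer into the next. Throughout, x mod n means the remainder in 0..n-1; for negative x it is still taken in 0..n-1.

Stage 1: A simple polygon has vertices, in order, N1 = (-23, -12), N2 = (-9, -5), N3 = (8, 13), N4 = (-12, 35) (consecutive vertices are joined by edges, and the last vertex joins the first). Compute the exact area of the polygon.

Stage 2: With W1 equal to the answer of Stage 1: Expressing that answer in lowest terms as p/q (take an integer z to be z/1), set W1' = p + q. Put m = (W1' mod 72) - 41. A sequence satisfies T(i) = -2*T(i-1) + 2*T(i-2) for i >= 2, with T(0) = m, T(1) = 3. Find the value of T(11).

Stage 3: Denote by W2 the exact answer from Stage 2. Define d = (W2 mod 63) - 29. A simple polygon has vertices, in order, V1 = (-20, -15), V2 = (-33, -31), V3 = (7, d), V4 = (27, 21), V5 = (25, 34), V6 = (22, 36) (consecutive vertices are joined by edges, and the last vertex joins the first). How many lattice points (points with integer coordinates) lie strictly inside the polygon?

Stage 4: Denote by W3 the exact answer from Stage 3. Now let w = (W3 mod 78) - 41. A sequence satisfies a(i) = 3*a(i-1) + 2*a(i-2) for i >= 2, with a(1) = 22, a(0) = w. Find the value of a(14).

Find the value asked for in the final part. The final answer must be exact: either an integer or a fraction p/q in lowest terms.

Stage 1: cross terms: (-23*-5 - -9*-12)=7, (-9*13 - 8*-5)=-77, (8*35 - -12*13)=436, (-12*-12 - -23*35)=949; twice the area = |1315| = 1315; area = 1315/2; answer 1315/2
Stage 2: W1 = 1315/2; threaded value p + q = 1317; m = -20; T(2) = -2*(3) + 2*(-20) = -46; iterating: T(2)=-46, T(3)=98, T(4)=-288, T(5)=772, T(6)=-2120, T(7)=5784, T(8)=-15808, T(9)=43184, T(10)=-117984, T(11)=322336; answer 322336
Stage 3: W2 = 322336; d = -1; cross terms: (-20*-31 - -33*-15)=125, (-33*-1 - 7*-31)=250, (7*21 - 27*-1)=174, (27*34 - 25*21)=393, (25*36 - 22*34)=152, (22*-15 - -20*36)=390; twice the area = |1484| = 1484; area = 742; boundary points = 1 + 10 + 2 + 1 + 1 + 3 = 18; strictly interior points = area - boundary/2 + 1 = 734; answer 734
Stage 4: W3 = 734; w = -9; a(2) = 3*(22) + 2*(-9) = 48; iterating: a(2)=48, a(3)=188, a(4)=660, a(5)=2356, a(6)=8388, a(7)=29876, a(8)=106404, a(9)=378964, a(10)=1349700, a(11)=4807028, a(12)=17120484, a(13)=60975508, a(14)=217167492; answer 217167492

217167492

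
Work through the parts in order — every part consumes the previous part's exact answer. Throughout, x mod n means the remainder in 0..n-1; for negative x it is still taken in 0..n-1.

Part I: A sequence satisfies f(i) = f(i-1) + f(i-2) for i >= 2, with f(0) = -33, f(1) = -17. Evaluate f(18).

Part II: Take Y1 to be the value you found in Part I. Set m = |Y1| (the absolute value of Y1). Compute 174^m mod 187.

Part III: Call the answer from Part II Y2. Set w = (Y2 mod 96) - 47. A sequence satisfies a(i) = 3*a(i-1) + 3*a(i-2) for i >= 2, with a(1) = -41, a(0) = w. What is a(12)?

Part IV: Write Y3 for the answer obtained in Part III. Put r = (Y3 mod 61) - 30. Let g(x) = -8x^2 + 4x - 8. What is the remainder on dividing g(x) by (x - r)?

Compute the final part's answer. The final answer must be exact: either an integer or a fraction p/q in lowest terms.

Part I: f(2) = 1*(-17) + 1*(-33) = -50; iterating: f(2)=-50, f(3)=-67, f(4)=-117, f(5)=-184, f(6)=-301, f(7)=-485, f(8)=-786, f(9)=-1271, f(10)=-2057, f(11)=-3328, f(12)=-5385, f(13)=-8713, f(14)=-14098, f(15)=-22811, f(16)=-36909, f(17)=-59720, f(18)=-96629; answer -96629
Part II: Y1 = -96629; m = 96629; squarings mod 187: 174^1=174, 174^2=169, 174^4=137, 174^8=69, 174^16=86, 174^32=103, 174^64=137, 174^128=69, 174^256=86, 174^512=103, 174^1024=137, 174^2048=69, 174^4096=86, 174^8192=103, 174^16384=137, 174^32768=69, 174^65536=86; 174^96629 = 174^1 * 174^4 * 174^16 * 174^32 * 174^64 * 174^256 * 174^2048 * 174^4096 * 174^8192 * 174^16384 * 174^65536 = 38 (mod 187); answer 38
Part III: Y2 = 38; w = -9; a(2) = 3*(-41) + 3*(-9) = -150; iterating: a(2)=-150, a(3)=-573, a(4)=-2169, a(5)=-8226, a(6)=-31185, a(7)=-118233, a(8)=-448254, a(9)=-1699461, a(10)=-6443145, a(11)=-24427818, a(12)=-92612889; answer -92612889
Part IV: Y3 = -92612889; r = 26; remainder = value at the root: -8*(26)^2 + 4*(26)^1 - 8 = (-5408) + (104) + (-8) = -5312; answer -5312

-5312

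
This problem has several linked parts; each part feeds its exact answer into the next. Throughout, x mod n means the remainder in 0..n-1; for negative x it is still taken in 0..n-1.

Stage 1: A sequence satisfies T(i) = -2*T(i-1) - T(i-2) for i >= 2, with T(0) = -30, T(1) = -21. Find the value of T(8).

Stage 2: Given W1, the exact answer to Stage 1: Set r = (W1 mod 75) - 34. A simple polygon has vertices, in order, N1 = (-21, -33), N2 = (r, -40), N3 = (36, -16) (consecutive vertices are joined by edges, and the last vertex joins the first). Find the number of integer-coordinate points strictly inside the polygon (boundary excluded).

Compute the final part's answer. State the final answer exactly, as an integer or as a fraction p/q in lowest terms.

114

Stage 1: T(2) = -2*(-21) - 1*(-30) = 72; iterating: T(2)=72, T(3)=-123, T(4)=174, T(5)=-225, T(6)=276, T(7)=-327, T(8)=378; answer 378
Stage 2: W1 = 378; r = -31; cross terms: (-21*-40 - -31*-33)=-183, (-31*-16 - 36*-40)=1936, (36*-33 - -21*-16)=-1524; twice the area = |229| = 229; area = 229/2; boundary points = 1 + 1 + 1 = 3; strictly interior points = area - boundary/2 + 1 = 114; answer 114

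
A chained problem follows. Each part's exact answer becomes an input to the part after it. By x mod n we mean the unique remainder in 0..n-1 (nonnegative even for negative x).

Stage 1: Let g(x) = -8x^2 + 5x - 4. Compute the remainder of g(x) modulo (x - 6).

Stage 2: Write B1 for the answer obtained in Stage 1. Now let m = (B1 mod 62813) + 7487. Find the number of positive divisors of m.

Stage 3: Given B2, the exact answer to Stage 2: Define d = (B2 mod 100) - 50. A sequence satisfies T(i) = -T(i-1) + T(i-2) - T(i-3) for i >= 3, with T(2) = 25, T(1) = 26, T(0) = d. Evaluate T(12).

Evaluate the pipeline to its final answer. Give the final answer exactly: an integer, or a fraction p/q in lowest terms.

Stage 1: remainder = value at the root: -8*(6)^2 + 5*(6)^1 - 4 = (-288) + (30) + (-4) = -262; answer -262
Stage 2: B1 = -262; m = 70038; 70038 = 2 * 3^3 * 1297; number of divisors = (1+1) * (3+1) * (1+1) = 16; answer 16
Stage 3: B2 = 16; d = -34; T(3) = -1*(25) + 1*(26) - 1*(-34) = 35; iterating: T(3)=35, T(4)=-36, T(5)=46, T(6)=-117, T(7)=199, T(8)=-362, T(9)=678, T(10)=-1239, T(11)=2279, T(12)=-4196; answer -4196

-4196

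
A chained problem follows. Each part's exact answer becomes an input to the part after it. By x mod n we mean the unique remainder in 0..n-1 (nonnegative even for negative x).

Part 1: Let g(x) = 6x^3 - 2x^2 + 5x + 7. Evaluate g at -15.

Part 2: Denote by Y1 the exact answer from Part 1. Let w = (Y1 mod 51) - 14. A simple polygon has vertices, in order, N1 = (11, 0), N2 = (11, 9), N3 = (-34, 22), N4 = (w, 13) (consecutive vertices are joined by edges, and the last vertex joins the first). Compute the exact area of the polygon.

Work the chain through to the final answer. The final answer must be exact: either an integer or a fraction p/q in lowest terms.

Part 1: 6*(-15)^3 - 2*(-15)^2 + 5*(-15)^1 + 7 = (-20250) + (-450) + (-75) + (7) = -20768; answer -20768
Part 2: Y1 = -20768; w = 26; cross terms: (11*9 - 11*0)=99, (11*22 - -34*9)=548, (-34*13 - 26*22)=-1014, (26*0 - 11*13)=-143; twice the area = |-510| = 510; area = 255; answer 255

255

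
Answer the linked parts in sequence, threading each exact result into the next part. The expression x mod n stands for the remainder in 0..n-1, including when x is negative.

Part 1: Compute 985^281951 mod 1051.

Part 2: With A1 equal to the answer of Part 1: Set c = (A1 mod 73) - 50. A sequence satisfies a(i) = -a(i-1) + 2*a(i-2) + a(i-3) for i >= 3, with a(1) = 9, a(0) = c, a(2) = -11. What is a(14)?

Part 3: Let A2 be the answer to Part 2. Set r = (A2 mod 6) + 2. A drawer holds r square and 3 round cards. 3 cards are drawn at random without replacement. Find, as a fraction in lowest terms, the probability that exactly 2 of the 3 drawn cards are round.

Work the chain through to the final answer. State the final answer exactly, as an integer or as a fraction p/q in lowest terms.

3/5

Part 1: squarings mod 1051: 985^1=985, 985^2=152, 985^4=1033, 985^8=324, 985^16=927, 985^32=662, 985^64=1028, 985^128=529, 985^256=275, 985^512=1004, 985^1024=107, 985^2048=939, 985^4096=983, 985^8192=420, 985^16384=883, 985^32768=898, 985^65536=287, 985^131072=391, 985^262144=486; 985^281951 = 985^1 * 985^2 * 985^4 * 985^8 * 985^16 * 985^64 * 985^256 * 985^1024 * 985^2048 * 985^16384 * 985^262144 = 442 (mod 1051); answer 442
Part 2: A1 = 442; c = -46; a(3) = -1*(-11) + 2*(9) + 1*(-46) = -17; iterating: a(3)=-17, a(4)=4, a(5)=-49, a(6)=40, a(7)=-134, a(8)=165, a(9)=-393, a(10)=589, a(11)=-1210, a(12)=1995, a(13)=-3826, a(14)=6606; answer 6606
Part 3: A2 = 6606; r = 2; total draws C(5,3) = 10; favorable C(3,2)*C(2,1) = 6; P = 3/5; answer 3/5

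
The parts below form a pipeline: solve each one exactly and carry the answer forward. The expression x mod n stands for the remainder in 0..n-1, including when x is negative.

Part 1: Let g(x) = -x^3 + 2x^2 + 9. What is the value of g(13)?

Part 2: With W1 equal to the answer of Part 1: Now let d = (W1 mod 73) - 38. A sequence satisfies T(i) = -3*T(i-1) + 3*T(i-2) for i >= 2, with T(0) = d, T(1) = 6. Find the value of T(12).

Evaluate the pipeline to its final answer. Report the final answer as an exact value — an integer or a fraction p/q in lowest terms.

3681450

Part 1: -1*(13)^3 + 2*(13)^2 + 9 = (-2197) + (338) + (9) = -1850; answer -1850
Part 2: W1 = -1850; d = 10; T(2) = -3*(6) + 3*(10) = 12; iterating: T(2)=12, T(3)=-18, T(4)=90, T(5)=-324, T(6)=1242, T(7)=-4698, T(8)=17820, T(9)=-67554, T(10)=256122, T(11)=-971028, T(12)=3681450; answer 3681450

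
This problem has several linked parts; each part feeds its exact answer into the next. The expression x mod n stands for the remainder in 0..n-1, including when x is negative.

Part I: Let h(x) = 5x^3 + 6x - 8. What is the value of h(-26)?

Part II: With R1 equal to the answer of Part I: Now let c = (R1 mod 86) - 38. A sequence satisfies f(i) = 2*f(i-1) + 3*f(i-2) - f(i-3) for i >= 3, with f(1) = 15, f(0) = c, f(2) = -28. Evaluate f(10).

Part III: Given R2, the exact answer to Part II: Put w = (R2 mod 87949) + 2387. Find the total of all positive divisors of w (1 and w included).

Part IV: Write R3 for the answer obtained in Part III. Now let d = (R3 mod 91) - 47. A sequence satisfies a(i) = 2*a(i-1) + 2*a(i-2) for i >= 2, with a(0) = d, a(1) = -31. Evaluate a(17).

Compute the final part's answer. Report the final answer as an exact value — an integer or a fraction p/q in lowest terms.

-352358144

Part I: 5*(-26)^3 + 6*(-26)^1 - 8 = (-87880) + (-156) + (-8) = -88044; answer -88044
Part II: R1 = -88044; c = -18; f(3) = 2*(-28) + 3*(15) - 1*(-18) = 7; iterating: f(3)=7, f(4)=-85, f(5)=-121, f(6)=-504, f(7)=-1286, f(8)=-3963, f(9)=-11280, f(10)=-33163; answer -33163
Part III: R2 = -33163; w = 57173; 57173 is prime, so its only divisors are 1 and 57173; sigma = 1 + 57173 = 57174; answer 57174
Part IV: R3 = 57174; d = -21; a(2) = 2*(-31) + 2*(-21) = -104; iterating: a(2)=-104, a(3)=-270, a(4)=-748, a(5)=-2036, a(6)=-5568, a(7)=-15208, a(8)=-41552, a(9)=-113520, a(10)=-310144, a(11)=-847328, a(12)=-2314944, a(13)=-6324544, a(14)=-17278976, a(15)=-47207040, a(16)=-128972032, a(17)=-352358144; answer -352358144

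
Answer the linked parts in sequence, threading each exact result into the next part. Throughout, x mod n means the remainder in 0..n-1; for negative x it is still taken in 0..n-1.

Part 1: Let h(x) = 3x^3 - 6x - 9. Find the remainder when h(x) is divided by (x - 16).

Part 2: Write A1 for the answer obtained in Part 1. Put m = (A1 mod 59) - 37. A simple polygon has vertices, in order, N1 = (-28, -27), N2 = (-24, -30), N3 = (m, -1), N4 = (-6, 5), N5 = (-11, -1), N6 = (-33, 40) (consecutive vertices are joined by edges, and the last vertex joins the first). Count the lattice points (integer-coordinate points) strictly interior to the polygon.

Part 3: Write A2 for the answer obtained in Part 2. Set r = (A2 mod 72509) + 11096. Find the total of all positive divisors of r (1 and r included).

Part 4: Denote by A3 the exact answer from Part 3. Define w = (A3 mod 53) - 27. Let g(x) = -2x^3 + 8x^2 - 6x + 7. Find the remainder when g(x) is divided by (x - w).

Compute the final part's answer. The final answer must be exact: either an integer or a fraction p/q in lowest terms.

22183

Part 1: remainder = value at the root: 3*(16)^3 - 6*(16)^1 - 9 = (12288) + (-96) + (-9) = 12183; answer 12183
Part 2: A1 = 12183; m = -8; cross terms: (-28*-30 - -24*-27)=192, (-24*-1 - -8*-30)=-216, (-8*5 - -6*-1)=-46, (-6*-1 - -11*5)=61, (-11*40 - -33*-1)=-473, (-33*-27 - -28*40)=2011; twice the area = |1529| = 1529; area = 1529/2; boundary points = 1 + 1 + 2 + 1 + 1 + 1 = 7; strictly interior points = area - boundary/2 + 1 = 762; answer 762
Part 3: A2 = 762; r = 11858; 11858 = 2 * 7^2 * 11^2; sigma = (1 + 2) * (1 + 7 + 49) * (1 + 11 + 121) = 3 * 57 * 133 = 22743; answer 22743
Part 4: A3 = 22743; w = -21; remainder = value at the root: -2*(-21)^3 + 8*(-21)^2 - 6*(-21)^1 + 7 = (18522) + (3528) + (126) + (7) = 22183; answer 22183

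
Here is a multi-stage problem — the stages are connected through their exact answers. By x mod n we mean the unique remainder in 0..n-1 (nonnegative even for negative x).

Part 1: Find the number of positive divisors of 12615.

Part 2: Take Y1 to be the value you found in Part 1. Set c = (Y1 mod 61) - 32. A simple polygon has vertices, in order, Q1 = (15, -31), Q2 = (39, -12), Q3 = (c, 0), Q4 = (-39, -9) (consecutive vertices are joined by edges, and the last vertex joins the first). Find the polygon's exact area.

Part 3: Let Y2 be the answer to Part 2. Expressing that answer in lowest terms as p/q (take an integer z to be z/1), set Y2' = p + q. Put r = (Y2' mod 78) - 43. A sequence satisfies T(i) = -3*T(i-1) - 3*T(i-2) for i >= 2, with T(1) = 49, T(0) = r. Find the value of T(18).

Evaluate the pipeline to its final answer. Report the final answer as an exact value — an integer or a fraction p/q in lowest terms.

-196830

Part 1: 12615 = 3 * 5 * 29^2; number of divisors = (1+1) * (1+1) * (2+1) = 12; answer 12
Part 2: Y1 = 12; c = -20; cross terms: (15*-12 - 39*-31)=1029, (39*0 - -20*-12)=-240, (-20*-9 - -39*0)=180, (-39*-31 - 15*-9)=1344; twice the area = |2313| = 2313; area = 2313/2; answer 2313/2
Part 3: Y2 = 2313/2; threaded value p + q = 2315; r = 10; T(2) = -3*(49) - 3*(10) = -177; iterating: T(2)=-177, T(3)=384, T(4)=-621, T(5)=711, T(6)=-270, T(7)=-1323, T(8)=4779, T(9)=-10368, T(10)=16767, T(11)=-19197, T(12)=7290, T(13)=35721, T(14)=-129033, T(15)=279936, T(16)=-452709, T(17)=518319, T(18)=-196830; answer -196830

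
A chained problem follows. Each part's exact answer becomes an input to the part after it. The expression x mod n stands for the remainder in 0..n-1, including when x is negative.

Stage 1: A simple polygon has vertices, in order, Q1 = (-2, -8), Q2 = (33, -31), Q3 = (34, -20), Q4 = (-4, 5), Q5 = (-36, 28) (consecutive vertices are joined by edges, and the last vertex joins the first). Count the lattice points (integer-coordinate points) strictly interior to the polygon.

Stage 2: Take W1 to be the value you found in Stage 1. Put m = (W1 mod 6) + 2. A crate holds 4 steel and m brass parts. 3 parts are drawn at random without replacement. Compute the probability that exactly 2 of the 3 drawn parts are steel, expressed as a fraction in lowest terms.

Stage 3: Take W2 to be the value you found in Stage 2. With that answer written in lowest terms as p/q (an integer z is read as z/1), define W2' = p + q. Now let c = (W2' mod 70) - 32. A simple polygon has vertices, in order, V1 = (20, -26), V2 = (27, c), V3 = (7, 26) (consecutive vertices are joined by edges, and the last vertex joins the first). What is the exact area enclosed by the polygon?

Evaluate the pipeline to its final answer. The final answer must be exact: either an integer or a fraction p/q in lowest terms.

533/2

Stage 1: cross terms: (-2*-31 - 33*-8)=326, (33*-20 - 34*-31)=394, (34*5 - -4*-20)=90, (-4*28 - -36*5)=68, (-36*-8 - -2*28)=344; twice the area = |1222| = 1222; area = 611; boundary points = 1 + 1 + 1 + 1 + 2 = 6; strictly interior points = area - boundary/2 + 1 = 609; answer 609
Stage 2: W1 = 609; m = 5; total draws C(9,3) = 84; favorable C(4,2)*C(5,1) = 30; P = 5/14; answer 5/14
Stage 3: W2 = 5/14; threaded value p + q = 19; c = -13; cross terms: (20*-13 - 27*-26)=442, (27*26 - 7*-13)=793, (7*-26 - 20*26)=-702; twice the area = |533| = 533; area = 533/2; answer 533/2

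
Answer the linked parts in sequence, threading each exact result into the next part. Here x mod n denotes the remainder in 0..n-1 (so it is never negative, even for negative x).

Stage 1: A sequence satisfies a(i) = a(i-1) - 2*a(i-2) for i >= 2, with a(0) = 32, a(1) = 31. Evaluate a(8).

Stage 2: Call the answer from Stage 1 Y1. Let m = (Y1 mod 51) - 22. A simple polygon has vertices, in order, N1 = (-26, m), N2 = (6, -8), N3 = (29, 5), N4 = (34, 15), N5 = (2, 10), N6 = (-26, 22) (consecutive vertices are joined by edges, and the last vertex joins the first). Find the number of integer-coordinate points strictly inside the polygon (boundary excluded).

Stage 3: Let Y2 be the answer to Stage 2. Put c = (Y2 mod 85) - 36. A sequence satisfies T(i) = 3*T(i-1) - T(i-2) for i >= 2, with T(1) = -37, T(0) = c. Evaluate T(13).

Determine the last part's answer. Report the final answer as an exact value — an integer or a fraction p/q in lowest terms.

Stage 1: a(2) = 1*(31) - 2*(32) = -33; iterating: a(2)=-33, a(3)=-95, a(4)=-29, a(5)=161, a(6)=219, a(7)=-103, a(8)=-541; answer -541
Stage 2: Y1 = -541; m = -2; cross terms: (-26*-8 - 6*-2)=220, (6*5 - 29*-8)=262, (29*15 - 34*5)=265, (34*10 - 2*15)=310, (2*22 - -26*10)=304, (-26*-2 - -26*22)=624; twice the area = |1985| = 1985; area = 1985/2; boundary points = 2 + 1 + 5 + 1 + 4 + 24 = 37; strictly interior points = area - boundary/2 + 1 = 975; answer 975
Stage 3: Y2 = 975; c = 4; T(2) = 3*(-37) - 1*(4) = -115; iterating: T(2)=-115, T(3)=-308, T(4)=-809, T(5)=-2119, T(6)=-5548, T(7)=-14525, T(8)=-38027, T(9)=-99556, T(10)=-260641, T(11)=-682367, T(12)=-1786460, T(13)=-4677013; answer -4677013

-4677013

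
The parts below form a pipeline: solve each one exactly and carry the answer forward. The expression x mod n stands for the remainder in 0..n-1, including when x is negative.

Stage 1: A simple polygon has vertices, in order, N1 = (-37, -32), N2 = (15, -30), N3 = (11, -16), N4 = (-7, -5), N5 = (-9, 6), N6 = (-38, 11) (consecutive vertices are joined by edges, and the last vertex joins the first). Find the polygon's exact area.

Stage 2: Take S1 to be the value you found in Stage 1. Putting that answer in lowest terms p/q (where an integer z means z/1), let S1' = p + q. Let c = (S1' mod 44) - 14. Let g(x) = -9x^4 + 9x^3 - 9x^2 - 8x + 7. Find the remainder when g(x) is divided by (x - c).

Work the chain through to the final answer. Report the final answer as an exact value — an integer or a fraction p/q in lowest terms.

-41977

Stage 1: cross terms: (-37*-30 - 15*-32)=1590, (15*-16 - 11*-30)=90, (11*-5 - -7*-16)=-167, (-7*6 - -9*-5)=-87, (-9*11 - -38*6)=129, (-38*-32 - -37*11)=1623; twice the area = |3178| = 3178; area = 1589; answer 1589
Stage 2: S1 = 1589; threaded value p + q = 1590; c = -8; remainder = value at the root: -9*(-8)^4 + 9*(-8)^3 - 9*(-8)^2 - 8*(-8)^1 + 7 = (-36864) + (-4608) + (-576) + (64) + (7) = -41977; answer -41977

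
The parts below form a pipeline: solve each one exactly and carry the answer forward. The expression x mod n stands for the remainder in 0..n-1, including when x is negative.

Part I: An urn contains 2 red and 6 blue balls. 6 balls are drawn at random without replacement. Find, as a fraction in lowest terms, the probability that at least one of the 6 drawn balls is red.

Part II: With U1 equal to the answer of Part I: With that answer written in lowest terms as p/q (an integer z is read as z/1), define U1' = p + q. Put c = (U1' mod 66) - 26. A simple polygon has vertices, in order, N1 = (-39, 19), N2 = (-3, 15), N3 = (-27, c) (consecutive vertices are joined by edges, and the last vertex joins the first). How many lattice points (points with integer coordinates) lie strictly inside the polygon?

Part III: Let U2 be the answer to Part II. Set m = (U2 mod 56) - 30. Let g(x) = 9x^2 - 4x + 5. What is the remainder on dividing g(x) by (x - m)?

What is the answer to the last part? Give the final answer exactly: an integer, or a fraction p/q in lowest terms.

74

Part I: total draws C(8,6) = 28; complement C(6,6) = 1; favorable 28 - 1 = 27; P = 27/28; answer 27/28
Part II: U1 = 27/28; threaded value p + q = 55; c = 29; cross terms: (-39*15 - -3*19)=-528, (-3*29 - -27*15)=318, (-27*19 - -39*29)=618; twice the area = |408| = 408; area = 204; boundary points = 4 + 2 + 2 = 8; strictly interior points = area - boundary/2 + 1 = 201; answer 201
Part III: U2 = 201; m = 3; remainder = value at the root: 9*(3)^2 - 4*(3)^1 + 5 = (81) + (-12) + (5) = 74; answer 74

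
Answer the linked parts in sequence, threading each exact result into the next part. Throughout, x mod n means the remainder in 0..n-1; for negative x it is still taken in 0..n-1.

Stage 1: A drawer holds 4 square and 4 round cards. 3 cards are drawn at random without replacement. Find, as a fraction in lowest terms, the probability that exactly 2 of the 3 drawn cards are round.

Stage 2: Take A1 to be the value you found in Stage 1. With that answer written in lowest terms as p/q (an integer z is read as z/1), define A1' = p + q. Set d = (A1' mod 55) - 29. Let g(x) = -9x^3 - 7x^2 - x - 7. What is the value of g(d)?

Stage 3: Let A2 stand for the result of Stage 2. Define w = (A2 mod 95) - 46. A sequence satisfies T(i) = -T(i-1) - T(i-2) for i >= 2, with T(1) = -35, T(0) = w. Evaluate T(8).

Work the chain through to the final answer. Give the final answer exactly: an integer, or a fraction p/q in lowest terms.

50

Stage 1: total draws C(8,3) = 56; favorable C(4,2)*C(4,1) = 24; P = 3/7; answer 3/7
Stage 2: A1 = 3/7; threaded value p + q = 10; d = -19; -9*(-19)^3 - 7*(-19)^2 - 1*(-19)^1 - 7 = (61731) + (-2527) + (19) + (-7) = 59216; answer 59216
Stage 3: A2 = 59216; w = -15; T(2) = -1*(-35) - 1*(-15) = 50; iterating: T(2)=50, T(3)=-15, T(4)=-35, T(5)=50, T(6)=-15, T(7)=-35, T(8)=50; answer 50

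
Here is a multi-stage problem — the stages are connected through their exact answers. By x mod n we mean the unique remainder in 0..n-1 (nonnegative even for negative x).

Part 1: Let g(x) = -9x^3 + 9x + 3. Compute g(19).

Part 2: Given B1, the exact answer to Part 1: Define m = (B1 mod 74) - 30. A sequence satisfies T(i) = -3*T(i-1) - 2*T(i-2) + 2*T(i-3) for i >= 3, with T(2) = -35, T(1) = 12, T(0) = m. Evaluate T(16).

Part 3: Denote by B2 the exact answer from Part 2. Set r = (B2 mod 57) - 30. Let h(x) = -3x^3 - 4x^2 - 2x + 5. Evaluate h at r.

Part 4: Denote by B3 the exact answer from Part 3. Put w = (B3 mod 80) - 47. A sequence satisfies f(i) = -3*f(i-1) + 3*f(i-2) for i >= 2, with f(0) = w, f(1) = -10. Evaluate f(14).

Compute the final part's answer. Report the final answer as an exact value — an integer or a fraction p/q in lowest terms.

145295532

Part 1: -9*(19)^3 + 9*(19)^1 + 3 = (-61731) + (171) + (3) = -61557; answer -61557
Part 2: B1 = -61557; m = -19; T(3) = -3*(-35) - 2*(12) + 2*(-19) = 43; iterating: T(3)=43, T(4)=-35, T(5)=-51, T(6)=309, T(7)=-895, T(8)=1965, T(9)=-3487, T(10)=4741, T(11)=-3319, T(12)=-6499, T(13)=35617, T(14)=-100491, T(15)=217241, T(16)=-379507; answer -379507
Part 3: B2 = -379507; r = 26; -3*(26)^3 - 4*(26)^2 - 2*(26)^1 + 5 = (-52728) + (-2704) + (-52) + (5) = -55479; answer -55479
Part 4: B3 = -55479; w = -6; f(2) = -3*(-10) + 3*(-6) = 12; iterating: f(2)=12, f(3)=-66, f(4)=234, f(5)=-900, f(6)=3402, f(7)=-12906, f(8)=48924, f(9)=-185490, f(10)=703242, f(11)=-2666196, f(12)=10108314, f(13)=-38323530, f(14)=145295532; answer 145295532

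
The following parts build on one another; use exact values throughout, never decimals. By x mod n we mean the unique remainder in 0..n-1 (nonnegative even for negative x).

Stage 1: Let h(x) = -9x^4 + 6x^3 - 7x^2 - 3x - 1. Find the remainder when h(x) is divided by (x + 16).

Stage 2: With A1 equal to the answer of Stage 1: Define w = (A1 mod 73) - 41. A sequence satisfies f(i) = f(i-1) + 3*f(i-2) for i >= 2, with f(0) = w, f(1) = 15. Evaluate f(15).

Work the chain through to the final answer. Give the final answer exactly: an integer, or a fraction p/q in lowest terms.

Stage 1: remainder = value at the root: -9*(-16)^4 + 6*(-16)^3 - 7*(-16)^2 - 3*(-16)^1 - 1 = (-589824) + (-24576) + (-1792) + (48) + (-1) = -616145; answer -616145
Stage 2: A1 = -616145; w = 7; f(2) = 1*(15) + 3*(7) = 36; iterating: f(2)=36, f(3)=81, f(4)=189, f(5)=432, f(6)=999, f(7)=2295, f(8)=5292, f(9)=12177, f(10)=28053, f(11)=64584, f(12)=148743, f(13)=342495, f(14)=788724, f(15)=1816209; answer 1816209

1816209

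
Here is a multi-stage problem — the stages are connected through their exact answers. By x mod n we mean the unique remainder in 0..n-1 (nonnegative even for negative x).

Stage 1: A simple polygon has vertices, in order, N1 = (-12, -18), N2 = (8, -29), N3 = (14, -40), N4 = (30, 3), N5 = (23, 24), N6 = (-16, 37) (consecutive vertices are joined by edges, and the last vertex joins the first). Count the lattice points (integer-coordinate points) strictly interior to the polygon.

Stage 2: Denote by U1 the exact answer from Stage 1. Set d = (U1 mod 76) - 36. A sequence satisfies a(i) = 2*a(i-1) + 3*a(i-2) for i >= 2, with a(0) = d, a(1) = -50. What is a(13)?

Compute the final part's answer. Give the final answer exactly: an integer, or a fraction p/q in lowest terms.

Stage 1: cross terms: (-12*-29 - 8*-18)=492, (8*-40 - 14*-29)=86, (14*3 - 30*-40)=1242, (30*24 - 23*3)=651, (23*37 - -16*24)=1235, (-16*-18 - -12*37)=732; twice the area = |4438| = 4438; area = 2219; boundary points = 1 + 1 + 1 + 7 + 13 + 1 = 24; strictly interior points = area - boundary/2 + 1 = 2208; answer 2208
Stage 2: U1 = 2208; d = -32; a(2) = 2*(-50) + 3*(-32) = -196; iterating: a(2)=-196, a(3)=-542, a(4)=-1672, a(5)=-4970, a(6)=-14956, a(7)=-44822, a(8)=-134512, a(9)=-403490, a(10)=-1210516, a(11)=-3631502, a(12)=-10894552, a(13)=-32683610; answer -32683610

-32683610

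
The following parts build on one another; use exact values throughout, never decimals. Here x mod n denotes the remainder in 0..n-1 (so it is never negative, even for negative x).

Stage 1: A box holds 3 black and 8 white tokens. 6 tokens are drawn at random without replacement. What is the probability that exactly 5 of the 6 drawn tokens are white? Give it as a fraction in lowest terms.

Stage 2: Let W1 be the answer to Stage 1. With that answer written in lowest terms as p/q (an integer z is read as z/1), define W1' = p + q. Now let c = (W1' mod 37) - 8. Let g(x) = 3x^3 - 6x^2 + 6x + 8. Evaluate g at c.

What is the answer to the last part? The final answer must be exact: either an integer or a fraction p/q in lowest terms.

785

Stage 1: total draws C(11,6) = 462; favorable C(8,5)*C(3,1) = 168; P = 4/11; answer 4/11
Stage 2: W1 = 4/11; threaded value p + q = 15; c = 7; 3*(7)^3 - 6*(7)^2 + 6*(7)^1 + 8 = (1029) + (-294) + (42) + (8) = 785; answer 785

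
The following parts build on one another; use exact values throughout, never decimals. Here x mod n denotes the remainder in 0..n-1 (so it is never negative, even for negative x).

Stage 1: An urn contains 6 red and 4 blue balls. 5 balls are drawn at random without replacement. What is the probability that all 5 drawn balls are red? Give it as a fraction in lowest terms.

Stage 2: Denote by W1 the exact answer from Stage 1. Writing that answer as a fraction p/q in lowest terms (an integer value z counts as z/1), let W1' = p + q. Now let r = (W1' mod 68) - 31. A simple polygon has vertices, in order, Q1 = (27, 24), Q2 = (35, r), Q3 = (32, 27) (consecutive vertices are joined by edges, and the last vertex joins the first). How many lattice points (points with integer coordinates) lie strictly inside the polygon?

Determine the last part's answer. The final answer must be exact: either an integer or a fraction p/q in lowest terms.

Stage 1: total draws C(10,5) = 252; favorable C(6,5) = 6; P = 1/42; answer 1/42
Stage 2: W1 = 1/42; threaded value p + q = 43; r = 12; cross terms: (27*12 - 35*24)=-516, (35*27 - 32*12)=561, (32*24 - 27*27)=39; twice the area = |84| = 84; area = 42; boundary points = 4 + 3 + 1 = 8; strictly interior points = area - boundary/2 + 1 = 39; answer 39

39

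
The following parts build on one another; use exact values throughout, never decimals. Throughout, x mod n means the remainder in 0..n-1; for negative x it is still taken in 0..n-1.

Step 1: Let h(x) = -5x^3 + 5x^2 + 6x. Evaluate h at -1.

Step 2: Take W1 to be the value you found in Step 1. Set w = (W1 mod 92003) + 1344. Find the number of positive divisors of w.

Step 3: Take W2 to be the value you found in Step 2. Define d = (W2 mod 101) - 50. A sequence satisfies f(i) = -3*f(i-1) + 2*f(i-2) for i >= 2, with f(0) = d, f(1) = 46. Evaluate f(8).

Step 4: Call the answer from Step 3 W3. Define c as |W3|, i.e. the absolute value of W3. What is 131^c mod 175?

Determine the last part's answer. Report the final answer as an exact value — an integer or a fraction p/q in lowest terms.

Step 1: -5*(-1)^3 + 5*(-1)^2 + 6*(-1)^1 = (5) + (5) + (-6) = 4; answer 4
Step 2: W1 = 4; w = 1348; 1348 = 2^2 * 337; number of divisors = (2+1) * (1+1) = 6; answer 6
Step 3: W2 = 6; d = -44; f(2) = -3*(46) + 2*(-44) = -226; iterating: f(2)=-226, f(3)=770, f(4)=-2762, f(5)=9826, f(6)=-35002, f(7)=124658, f(8)=-443978; answer -443978
Step 4: W3 = -443978; c = 443978; squarings mod 175: 131^1=131, 131^2=11, 131^4=121, 131^8=116, 131^16=156, 131^32=11, 131^64=121, 131^128=116, 131^256=156, 131^512=11, 131^1024=121, 131^2048=116, 131^4096=156, 131^8192=11, 131^16384=121, 131^32768=116, 131^65536=156, 131^131072=11, 131^262144=121; 131^443978 = 131^2 * 131^8 * 131^64 * 131^512 * 131^1024 * 131^16384 * 131^32768 * 131^131072 * 131^262144 = 116 (mod 175); answer 116

116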